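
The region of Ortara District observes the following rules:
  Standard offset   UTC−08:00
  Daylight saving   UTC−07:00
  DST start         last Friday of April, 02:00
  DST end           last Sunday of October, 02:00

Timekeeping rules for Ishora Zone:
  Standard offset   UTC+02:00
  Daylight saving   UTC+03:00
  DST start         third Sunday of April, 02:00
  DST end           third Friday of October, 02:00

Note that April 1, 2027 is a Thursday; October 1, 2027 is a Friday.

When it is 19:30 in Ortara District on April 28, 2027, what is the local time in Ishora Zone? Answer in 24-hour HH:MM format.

1 April 2027 is a Thursday, so Fridays fall on 2, 9, 16, 23, 30; the last is April 30.
1 October 2027 is a Friday, so Sundays fall on 3, 10, 17, 24, 31; the last is October 31.
April 28, 2027 is outside the daylight-saving period (30 April – 31 October), so Ortara District is on standard time, UTC−08:00.
19:30 Ortara District + 8h = 03:30 UTC (rolling into the next day, 29 April 2027).
1 April 2027 is a Thursday, so the first Sunday is April 4 and the third is April 18.
1 October 2027 is a Friday, so the first Friday is October 1 and the third is October 15.
At the standard offset (UTC+02:00), 03:30 UTC + 2h = 05:30 Ishora Zone standard time.
The standard-time date in Ishora Zone, April 29, 2027, falls between 18 April and 15 October, so daylight saving is in effect and Ishora Zone is at UTC+03:00.
03:30 UTC + 3h = 06:30 Ishora Zone.

06:30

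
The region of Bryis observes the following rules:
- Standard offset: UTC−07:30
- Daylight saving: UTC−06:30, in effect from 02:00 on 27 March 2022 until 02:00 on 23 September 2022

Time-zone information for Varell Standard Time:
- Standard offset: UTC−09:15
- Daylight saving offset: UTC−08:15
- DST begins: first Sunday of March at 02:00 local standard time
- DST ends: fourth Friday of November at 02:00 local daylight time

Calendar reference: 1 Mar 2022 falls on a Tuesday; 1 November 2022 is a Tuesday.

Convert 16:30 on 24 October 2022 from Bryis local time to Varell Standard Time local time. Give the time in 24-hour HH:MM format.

15:45

24 October 2022 does not fall between 27 March and 23 September, so daylight saving is not in effect and Bryis is at UTC−07:30.
16:30 Bryis + 7h30m = 00:00 UTC (rolling into the next day, 25 October 2022).
1 March 2022 is a Tuesday, so the first Sunday is March 6.
1 November 2022 is a Tuesday, so the first Friday is November 4 and the fourth is November 25.
At the standard offset (UTC−09:15), 00:00 UTC − 9h15m = 14:45 Varell Standard Time standard time (rolling into the previous day, 24 October 2022).
Daylight saving runs 6 March – 25 November; the standard-time date in Varell Standard Time, 24 October 2022, is inside that window, so Varell Standard Time is at UTC−08:15.
00:00 UTC − 8h15m = 15:45 Varell Standard Time (rolling into the previous day, 24 October 2022).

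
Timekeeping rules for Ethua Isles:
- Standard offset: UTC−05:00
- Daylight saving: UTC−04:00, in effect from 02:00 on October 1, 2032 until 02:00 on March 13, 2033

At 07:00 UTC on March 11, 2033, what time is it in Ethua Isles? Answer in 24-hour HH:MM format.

At the standard offset (UTC−05:00), 07:00 UTC − 5h = 02:00 Ethua Isles standard time.
Daylight saving runs 1 October 2032 – 13 March 2033; the standard-time date in Ethua Isles, March 11, 2033, is inside that window, so Ethua Isles is at UTC−04:00.
07:00 UTC − 4h = 03:00 local.

03:00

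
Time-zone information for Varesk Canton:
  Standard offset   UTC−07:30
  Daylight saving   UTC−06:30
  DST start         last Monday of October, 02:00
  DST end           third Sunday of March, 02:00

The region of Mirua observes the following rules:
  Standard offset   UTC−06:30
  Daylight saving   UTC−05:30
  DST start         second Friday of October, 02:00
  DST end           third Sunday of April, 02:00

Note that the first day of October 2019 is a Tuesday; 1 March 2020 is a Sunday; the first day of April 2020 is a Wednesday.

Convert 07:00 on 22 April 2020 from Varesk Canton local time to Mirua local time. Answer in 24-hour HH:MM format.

08:00

1 October 2019 is a Tuesday, so Mondays fall on 7, 14, 21, 28; the last is October 28.
1 March 2020 is a Sunday, so the first Sunday is March 1 and the third is March 15.
Daylight saving runs 28 October 2019 – 15 March 2020; 22 April 2020 is outside that window, so Varesk Canton is on standard time at UTC−07:30.
07:00 Varesk Canton + 7h30m = 14:30 UTC.
1 October 2019 is a Tuesday, so the first Friday is October 4 and the second is October 11.
1 April 2020 is a Wednesday, so the first Sunday is April 5 and the third is April 19.
At the standard offset (UTC−06:30), 14:30 UTC − 6h30m = 08:00 Mirua standard time.
The standard-time date in Mirua, 22 April 2020, does not fall between 11 October 2019 and 19 April 2020, so daylight saving is not in effect and Mirua is at UTC−06:30.
14:30 UTC − 6h30m = 08:00 Mirua.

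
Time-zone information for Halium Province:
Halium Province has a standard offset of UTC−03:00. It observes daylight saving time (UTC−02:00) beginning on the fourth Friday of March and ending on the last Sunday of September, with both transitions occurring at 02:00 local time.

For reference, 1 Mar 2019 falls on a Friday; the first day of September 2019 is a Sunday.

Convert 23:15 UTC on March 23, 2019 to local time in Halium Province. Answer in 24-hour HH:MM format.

1 March 2019 is a Friday, so the first Friday is March 1 and the fourth is March 22.
1 September 2019 is a Sunday, so Sundays fall on 1, 8, 15, 22, 29; the last is September 29.
At the standard offset (UTC−03:00), 23:15 UTC − 3h = 20:15 Halium Province standard time.
The standard-time date in Halium Province, March 23, 2019, falls between 22 March and 29 September, so daylight saving is in effect and Halium Province is at UTC−02:00.
23:15 UTC − 2h = 21:15 local.

21:15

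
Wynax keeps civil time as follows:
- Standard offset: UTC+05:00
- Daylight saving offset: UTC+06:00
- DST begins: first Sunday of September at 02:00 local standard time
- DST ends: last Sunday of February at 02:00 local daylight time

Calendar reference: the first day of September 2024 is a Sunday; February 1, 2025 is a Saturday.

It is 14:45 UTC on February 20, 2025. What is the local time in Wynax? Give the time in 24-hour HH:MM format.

1 September 2024 is a Sunday, so the first Sunday is September 1.
1 February 2025 is a Saturday, so Sundays fall on 2, 9, 16, 23; the last is February 23.
At the standard offset (UTC+05:00), 14:45 UTC + 5h = 19:45 Wynax standard time.
The standard-time date in Wynax, February 20, 2025, lies within the daylight-saving period (1 September 2024 – 23 February 2025), so Wynax is on daylight time, UTC+06:00.
14:45 UTC + 6h = 20:45 local.

20:45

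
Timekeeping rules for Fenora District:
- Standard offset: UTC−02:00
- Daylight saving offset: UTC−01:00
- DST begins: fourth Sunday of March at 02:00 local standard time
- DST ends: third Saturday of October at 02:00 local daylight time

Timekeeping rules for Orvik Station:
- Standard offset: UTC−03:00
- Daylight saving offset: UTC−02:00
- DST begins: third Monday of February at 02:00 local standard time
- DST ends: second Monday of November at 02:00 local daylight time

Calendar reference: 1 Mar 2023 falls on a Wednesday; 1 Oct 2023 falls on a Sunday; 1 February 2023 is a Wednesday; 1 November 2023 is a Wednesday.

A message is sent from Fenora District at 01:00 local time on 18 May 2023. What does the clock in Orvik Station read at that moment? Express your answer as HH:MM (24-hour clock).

00:00

1 March 2023 is a Wednesday, so the first Sunday is March 5 and the fourth is March 26.
1 October 2023 is a Sunday, so the first Saturday is October 7 and the third is October 21.
18 May 2023 lies within the daylight-saving period (26 March – 21 October), so Fenora District is on daylight time, UTC−01:00.
01:00 Fenora District + 1h = 02:00 UTC.
1 February 2023 is a Wednesday, so the first Monday is February 6 and the third is February 20.
1 November 2023 is a Wednesday, so the first Monday is November 6 and the second is November 13.
At the standard offset (UTC−03:00), 02:00 UTC − 3h = 23:00 Orvik Station standard time (rolling into the previous day, 17 May 2023).
The standard-time date in Orvik Station, 17 May 2023, lies within the daylight-saving period (20 February – 13 November), so Orvik Station is on daylight time, UTC−02:00.
02:00 UTC − 2h = 00:00 Orvik Station.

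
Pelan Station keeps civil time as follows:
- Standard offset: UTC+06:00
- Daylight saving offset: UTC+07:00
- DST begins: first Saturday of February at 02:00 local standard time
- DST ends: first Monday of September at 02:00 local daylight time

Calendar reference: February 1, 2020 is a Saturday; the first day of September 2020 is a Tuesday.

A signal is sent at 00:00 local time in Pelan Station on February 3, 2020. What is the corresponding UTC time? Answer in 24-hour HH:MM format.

1 February 2020 is a Saturday, so the first Saturday is February 1.
1 September 2020 is a Tuesday, so the first Monday is September 7.
February 3, 2020 falls between 1 February and 7 September, so daylight saving is in effect and Pelan Station is at UTC+07:00.
00:00 local − 7h = 17:00 UTC (rolling into the previous day, 2 February 2020).

17:00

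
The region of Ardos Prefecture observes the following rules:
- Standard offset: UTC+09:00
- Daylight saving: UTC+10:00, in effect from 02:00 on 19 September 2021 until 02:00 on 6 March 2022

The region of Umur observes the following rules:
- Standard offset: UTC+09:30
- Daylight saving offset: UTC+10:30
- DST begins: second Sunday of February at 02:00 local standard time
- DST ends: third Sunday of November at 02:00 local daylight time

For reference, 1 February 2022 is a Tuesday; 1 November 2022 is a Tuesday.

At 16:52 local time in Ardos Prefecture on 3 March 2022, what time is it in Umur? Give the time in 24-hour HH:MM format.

Daylight saving runs 19 September 2021 – 6 March 2022; 3 March 2022 is inside that window, so Ardos Prefecture is at UTC+10:00.
16:52 Ardos Prefecture − 10h = 06:52 UTC.
1 February 2022 is a Tuesday, so the first Sunday is February 6 and the second is February 13.
1 November 2022 is a Tuesday, so the first Sunday is November 6 and the third is November 20.
At the standard offset (UTC+09:30), 06:52 UTC + 9h30m = 16:22 Umur standard time.
The standard-time date in Umur, 3 March 2022, lies within the daylight-saving period (13 February – 20 November), so Umur is on daylight time, UTC+10:30.
06:52 UTC + 10h30m = 17:22 Umur.

17:22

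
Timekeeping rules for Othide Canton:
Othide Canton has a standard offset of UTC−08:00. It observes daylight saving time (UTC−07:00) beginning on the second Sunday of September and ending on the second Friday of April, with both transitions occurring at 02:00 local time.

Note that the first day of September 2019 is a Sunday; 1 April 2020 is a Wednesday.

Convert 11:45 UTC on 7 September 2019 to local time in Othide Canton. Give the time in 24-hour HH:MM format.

03:45

1 September 2019 is a Sunday, so the first Sunday is September 1 and the second is September 8.
1 April 2020 is a Wednesday, so the first Friday is April 3 and the second is April 10.
At the standard offset (UTC−08:00), 11:45 UTC − 8h = 03:45 Othide Canton standard time.
The standard-time date in Othide Canton, 7 September 2019, does not fall between 8 September 2019 and 10 April 2020, so daylight saving is not in effect and Othide Canton is at UTC−08:00.
11:45 UTC − 8h = 03:45 local.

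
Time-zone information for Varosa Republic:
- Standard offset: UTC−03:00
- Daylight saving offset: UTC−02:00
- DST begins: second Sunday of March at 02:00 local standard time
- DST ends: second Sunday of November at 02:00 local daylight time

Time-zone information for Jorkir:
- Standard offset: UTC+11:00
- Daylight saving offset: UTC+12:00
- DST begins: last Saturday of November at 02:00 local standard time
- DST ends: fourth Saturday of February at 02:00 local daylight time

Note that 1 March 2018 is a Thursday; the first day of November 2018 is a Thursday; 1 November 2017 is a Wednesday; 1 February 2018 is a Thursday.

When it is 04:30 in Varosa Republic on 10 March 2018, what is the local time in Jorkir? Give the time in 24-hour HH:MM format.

18:30

1 March 2018 is a Thursday, so the first Sunday is March 4 and the second is March 11.
1 November 2018 is a Thursday, so the first Sunday is November 4 and the second is November 11.
Daylight saving runs 11 March – 11 November; 10 March 2018 is outside that window, so Varosa Republic is on standard time at UTC−03:00.
04:30 Varosa Republic + 3h = 07:30 UTC.
1 November 2017 is a Wednesday, so Saturdays fall on 4, 11, 18, 25; the last is November 25.
1 February 2018 is a Thursday, so the first Saturday is February 3 and the fourth is February 24.
At the standard offset (UTC+11:00), 07:30 UTC + 11h = 18:30 Jorkir standard time.
The standard-time date in Jorkir, 10 March 2018, is outside the daylight-saving period (25 November 2017 – 24 February 2018), so Jorkir is on standard time, UTC+11:00.
07:30 UTC + 11h = 18:30 Jorkir.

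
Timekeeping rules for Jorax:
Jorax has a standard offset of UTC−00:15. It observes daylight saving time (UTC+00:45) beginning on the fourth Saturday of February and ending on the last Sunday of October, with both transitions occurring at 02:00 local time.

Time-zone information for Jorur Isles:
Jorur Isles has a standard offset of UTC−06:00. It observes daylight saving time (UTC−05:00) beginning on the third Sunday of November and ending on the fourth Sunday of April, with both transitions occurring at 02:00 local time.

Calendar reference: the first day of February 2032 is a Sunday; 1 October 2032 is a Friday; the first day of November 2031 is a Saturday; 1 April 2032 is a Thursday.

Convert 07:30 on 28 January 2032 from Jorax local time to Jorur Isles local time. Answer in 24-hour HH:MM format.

02:45

1 February 2032 is a Sunday, so the first Saturday is February 7 and the fourth is February 28.
1 October 2032 is a Friday, so Sundays fall on 3, 10, 17, 24, 31; the last is October 31.
28 January 2032 does not fall between 28 February and 31 October, so daylight saving is not in effect and Jorax is at UTC−00:15.
07:30 Jorax + 0h15m = 07:45 UTC.
1 November 2031 is a Saturday, so the first Sunday is November 2 and the third is November 16.
1 April 2032 is a Thursday, so the first Sunday is April 4 and the fourth is April 25.
At the standard offset (UTC−06:00), 07:45 UTC − 6h = 01:45 Jorur Isles standard time.
The standard-time date in Jorur Isles, 28 January 2032, lies within the daylight-saving period (16 November 2031 – 25 April 2032), so Jorur Isles is on daylight time, UTC−05:00.
07:45 UTC − 5h = 02:45 Jorur Isles.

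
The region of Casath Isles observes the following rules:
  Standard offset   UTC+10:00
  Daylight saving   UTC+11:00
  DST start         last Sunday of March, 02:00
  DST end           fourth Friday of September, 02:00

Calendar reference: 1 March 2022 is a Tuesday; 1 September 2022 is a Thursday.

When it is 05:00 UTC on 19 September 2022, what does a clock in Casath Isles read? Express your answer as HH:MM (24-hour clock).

16:00

1 March 2022 is a Tuesday, so Sundays fall on 6, 13, 20, 27; the last is March 27.
1 September 2022 is a Thursday, so the first Friday is September 2 and the fourth is September 23.
At the standard offset (UTC+10:00), 05:00 UTC + 10h = 15:00 Casath Isles standard time.
The standard-time date in Casath Isles, 19 September 2022, lies within the daylight-saving period (27 March – 23 September), so Casath Isles is on daylight time, UTC+11:00.
05:00 UTC + 11h = 16:00 local.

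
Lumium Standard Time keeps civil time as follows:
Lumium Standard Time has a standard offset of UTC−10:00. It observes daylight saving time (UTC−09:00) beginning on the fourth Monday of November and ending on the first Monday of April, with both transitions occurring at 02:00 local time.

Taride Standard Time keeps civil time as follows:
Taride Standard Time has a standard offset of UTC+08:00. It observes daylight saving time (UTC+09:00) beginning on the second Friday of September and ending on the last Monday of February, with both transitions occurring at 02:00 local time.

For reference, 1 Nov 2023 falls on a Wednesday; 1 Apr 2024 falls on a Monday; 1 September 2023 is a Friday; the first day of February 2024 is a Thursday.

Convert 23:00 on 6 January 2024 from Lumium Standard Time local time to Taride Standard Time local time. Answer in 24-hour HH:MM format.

1 November 2023 is a Wednesday, so the first Monday is November 6 and the fourth is November 27.
1 April 2024 is a Monday, so the first Monday is April 1.
6 January 2024 falls between 27 November 2023 and 1 April 2024, so daylight saving is in effect and Lumium Standard Time is at UTC−09:00.
23:00 Lumium Standard Time + 9h = 08:00 UTC (rolling into the next day, 7 January 2024).
1 September 2023 is a Friday, so the first Friday is September 1 and the second is September 8.
1 February 2024 is a Thursday, so Mondays fall on 5, 12, 19, 26; the last is February 26.
At the standard offset (UTC+08:00), 08:00 UTC + 8h = 16:00 Taride Standard Time standard time.
The standard-time date in Taride Standard Time, 7 January 2024, falls between 8 September 2023 and 26 February 2024, so daylight saving is in effect and Taride Standard Time is at UTC+09:00.
08:00 UTC + 9h = 17:00 Taride Standard Time.

17:00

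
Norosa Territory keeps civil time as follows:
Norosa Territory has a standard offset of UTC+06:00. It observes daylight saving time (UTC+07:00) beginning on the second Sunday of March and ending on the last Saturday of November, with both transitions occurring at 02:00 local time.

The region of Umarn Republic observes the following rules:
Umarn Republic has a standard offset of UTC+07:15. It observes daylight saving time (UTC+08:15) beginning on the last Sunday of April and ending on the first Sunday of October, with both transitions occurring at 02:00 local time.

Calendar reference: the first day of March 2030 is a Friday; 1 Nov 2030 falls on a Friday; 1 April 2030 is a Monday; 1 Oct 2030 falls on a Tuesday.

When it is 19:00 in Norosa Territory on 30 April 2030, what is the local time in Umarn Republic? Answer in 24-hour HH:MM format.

20:15

1 March 2030 is a Friday, so the first Sunday is March 3 and the second is March 10.
1 November 2030 is a Friday, so Saturdays fall on 2, 9, 16, 23, 30; the last is November 30.
30 April 2030 falls between 10 March and 30 November, so daylight saving is in effect and Norosa Territory is at UTC+07:00.
19:00 Norosa Territory − 7h = 12:00 UTC.
1 April 2030 is a Monday, so Sundays fall on 7, 14, 21, 28; the last is April 28.
1 October 2030 is a Tuesday, so the first Sunday is October 6.
At the standard offset (UTC+07:15), 12:00 UTC + 7h15m = 19:15 Umarn Republic standard time.
The standard-time date in Umarn Republic, 30 April 2030, lies within the daylight-saving period (28 April – 6 October), so Umarn Republic is on daylight time, UTC+08:15.
12:00 UTC + 8h15m = 20:15 Umarn Republic.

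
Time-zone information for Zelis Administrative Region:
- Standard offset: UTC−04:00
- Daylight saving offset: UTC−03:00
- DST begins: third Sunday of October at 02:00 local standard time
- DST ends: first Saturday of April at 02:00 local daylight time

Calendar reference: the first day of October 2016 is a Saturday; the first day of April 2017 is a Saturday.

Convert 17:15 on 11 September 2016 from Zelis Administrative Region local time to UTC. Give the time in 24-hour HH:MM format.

21:15

1 October 2016 is a Saturday, so the first Sunday is October 2 and the third is October 16.
1 April 2017 is a Saturday, so the first Saturday is April 1.
Daylight saving runs 16 October 2016 – 1 April 2017; 11 September 2016 is outside that window, so Zelis Administrative Region is on standard time at UTC−04:00.
17:15 local + 4h = 21:15 UTC.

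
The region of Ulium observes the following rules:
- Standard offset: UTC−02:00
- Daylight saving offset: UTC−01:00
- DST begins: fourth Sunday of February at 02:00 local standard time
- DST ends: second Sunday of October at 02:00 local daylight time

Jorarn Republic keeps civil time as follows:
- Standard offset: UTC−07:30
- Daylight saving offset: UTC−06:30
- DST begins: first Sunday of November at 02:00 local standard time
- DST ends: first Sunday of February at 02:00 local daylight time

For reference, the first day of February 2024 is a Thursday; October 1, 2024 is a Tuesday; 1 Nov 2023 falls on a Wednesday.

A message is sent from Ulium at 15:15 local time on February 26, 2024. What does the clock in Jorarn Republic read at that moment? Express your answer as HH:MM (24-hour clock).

1 February 2024 is a Thursday, so the first Sunday is February 4 and the fourth is February 25.
1 October 2024 is a Tuesday, so the first Sunday is October 6 and the second is October 13.
February 26, 2024 lies within the daylight-saving period (25 February – 13 October), so Ulium is on daylight time, UTC−01:00.
15:15 Ulium + 1h = 16:15 UTC.
1 November 2023 is a Wednesday, so the first Sunday is November 5.
1 February 2024 is a Thursday, so the first Sunday is February 4.
At the standard offset (UTC−07:30), 16:15 UTC − 7h30m = 08:45 Jorarn Republic standard time.
Daylight saving runs 5 November 2023 – 4 February 2024; the standard-time date in Jorarn Republic, February 26, 2024, is outside that window, so Jorarn Republic is on standard time at UTC−07:30.
16:15 UTC − 7h30m = 08:45 Jorarn Republic.

08:45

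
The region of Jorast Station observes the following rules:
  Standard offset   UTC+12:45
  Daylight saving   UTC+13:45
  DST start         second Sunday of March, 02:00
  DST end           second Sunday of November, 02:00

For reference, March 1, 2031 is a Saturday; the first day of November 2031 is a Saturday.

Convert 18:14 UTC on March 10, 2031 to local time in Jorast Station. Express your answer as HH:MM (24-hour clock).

1 March 2031 is a Saturday, so the first Sunday is March 2 and the second is March 9.
1 November 2031 is a Saturday, so the first Sunday is November 2 and the second is November 9.
At the standard offset (UTC+12:45), 18:14 UTC + 12h45m = 06:59 Jorast Station standard time (rolling into the next day, 11 March 2031).
The standard-time date in Jorast Station, March 11, 2031, lies within the daylight-saving period (9 March – 9 November), so Jorast Station is on daylight time, UTC+13:45.
18:14 UTC + 13h45m = 07:59 local (rolling into the next day, 11 March 2031).

07:59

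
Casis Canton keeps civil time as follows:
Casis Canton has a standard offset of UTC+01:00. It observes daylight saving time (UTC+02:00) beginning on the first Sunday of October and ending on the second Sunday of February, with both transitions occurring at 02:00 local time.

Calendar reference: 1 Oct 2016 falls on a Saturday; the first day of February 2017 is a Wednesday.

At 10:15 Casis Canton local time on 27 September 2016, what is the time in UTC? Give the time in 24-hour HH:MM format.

09:15

1 October 2016 is a Saturday, so the first Sunday is October 2.
1 February 2017 is a Wednesday, so the first Sunday is February 5 and the second is February 12.
27 September 2016 is outside the daylight-saving period (2 October 2016 – 12 February 2017), so Casis Canton is on standard time, UTC+01:00.
10:15 local − 1h = 09:15 UTC.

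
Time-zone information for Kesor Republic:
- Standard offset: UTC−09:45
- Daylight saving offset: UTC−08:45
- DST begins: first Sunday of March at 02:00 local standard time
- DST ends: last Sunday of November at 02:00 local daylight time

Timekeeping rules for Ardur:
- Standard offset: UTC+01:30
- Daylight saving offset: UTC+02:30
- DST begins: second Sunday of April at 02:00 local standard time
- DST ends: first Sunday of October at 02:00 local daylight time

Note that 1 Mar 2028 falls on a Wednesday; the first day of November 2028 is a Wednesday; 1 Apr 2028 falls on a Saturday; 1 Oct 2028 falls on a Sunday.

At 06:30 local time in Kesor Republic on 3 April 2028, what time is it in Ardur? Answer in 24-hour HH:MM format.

1 March 2028 is a Wednesday, so the first Sunday is March 5.
1 November 2028 is a Wednesday, so Sundays fall on 5, 12, 19, 26; the last is November 26.
Daylight saving runs 5 March – 26 November; 3 April 2028 is inside that window, so Kesor Republic is at UTC−08:45.
06:30 Kesor Republic + 8h45m = 15:15 UTC.
1 April 2028 is a Saturday, so the first Sunday is April 2 and the second is April 9.
1 October 2028 is a Sunday, so the first Sunday is October 1.
At the standard offset (UTC+01:30), 15:15 UTC + 1h30m = 16:45 Ardur standard time.
The standard-time date in Ardur, 3 April 2028, is outside the daylight-saving period (9 April – 1 October), so Ardur is on standard time, UTC+01:30.
15:15 UTC + 1h30m = 16:45 Ardur.

16:45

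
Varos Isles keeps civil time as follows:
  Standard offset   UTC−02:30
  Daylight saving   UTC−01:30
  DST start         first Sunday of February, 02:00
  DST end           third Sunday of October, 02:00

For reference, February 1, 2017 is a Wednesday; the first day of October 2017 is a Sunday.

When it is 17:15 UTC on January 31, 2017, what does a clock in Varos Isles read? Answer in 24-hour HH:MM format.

14:45

1 February 2017 is a Wednesday, so the first Sunday is February 5.
1 October 2017 is a Sunday, so the first Sunday is October 1 and the third is October 15.
At the standard offset (UTC−02:30), 17:15 UTC − 2h30m = 14:45 Varos Isles standard time.
The standard-time date in Varos Isles, January 31, 2017, does not fall between 5 February and 15 October, so daylight saving is not in effect and Varos Isles is at UTC−02:30.
17:15 UTC − 2h30m = 14:45 local.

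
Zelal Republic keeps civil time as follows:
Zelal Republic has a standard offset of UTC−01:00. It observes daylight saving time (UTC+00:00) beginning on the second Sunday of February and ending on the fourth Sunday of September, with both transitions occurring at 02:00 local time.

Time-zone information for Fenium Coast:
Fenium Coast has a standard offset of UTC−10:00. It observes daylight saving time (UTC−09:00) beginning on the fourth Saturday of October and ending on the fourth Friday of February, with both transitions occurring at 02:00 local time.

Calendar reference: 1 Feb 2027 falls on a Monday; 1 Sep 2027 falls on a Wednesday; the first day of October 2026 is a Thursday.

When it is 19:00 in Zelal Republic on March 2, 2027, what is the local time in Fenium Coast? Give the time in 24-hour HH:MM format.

09:00

1 February 2027 is a Monday, so the first Sunday is February 7 and the second is February 14.
1 September 2027 is a Wednesday, so the first Sunday is September 5 and the fourth is September 26.
March 2, 2027 falls between 14 February and 26 September, so daylight saving is in effect and Zelal Republic is at UTC+00:00.
19:00 Zelal Republic − 0h = 19:00 UTC.
1 October 2026 is a Thursday, so the first Saturday is October 3 and the fourth is October 24.
1 February 2027 is a Monday, so the first Friday is February 5 and the fourth is February 26.
At the standard offset (UTC−10:00), 19:00 UTC − 10h = 09:00 Fenium Coast standard time.
The standard-time date in Fenium Coast, March 2, 2027, is outside the daylight-saving period (24 October 2026 – 26 February 2027), so Fenium Coast is on standard time, UTC−10:00.
19:00 UTC − 10h = 09:00 Fenium Coast.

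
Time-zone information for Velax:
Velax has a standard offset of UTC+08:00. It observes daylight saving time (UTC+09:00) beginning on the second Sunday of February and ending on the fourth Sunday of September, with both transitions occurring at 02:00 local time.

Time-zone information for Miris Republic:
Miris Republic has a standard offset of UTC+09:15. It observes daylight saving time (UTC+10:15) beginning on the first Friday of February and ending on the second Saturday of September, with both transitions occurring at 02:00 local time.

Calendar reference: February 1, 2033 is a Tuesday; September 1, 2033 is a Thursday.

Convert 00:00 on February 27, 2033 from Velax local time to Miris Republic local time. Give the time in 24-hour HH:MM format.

01:15

1 February 2033 is a Tuesday, so the first Sunday is February 6 and the second is February 13.
1 September 2033 is a Thursday, so the first Sunday is September 4 and the fourth is September 25.
Daylight saving runs 13 February – 25 September; February 27, 2033 is inside that window, so Velax is at UTC+09:00.
00:00 Velax − 9h = 15:00 UTC (rolling into the previous day, 26 February 2033).
1 February 2033 is a Tuesday, so the first Friday is February 4.
1 September 2033 is a Thursday, so the first Saturday is September 3 and the second is September 10.
At the standard offset (UTC+09:15), 15:00 UTC + 9h15m = 00:15 Miris Republic standard time (rolling into the next day, 27 February 2033).
Daylight saving runs 4 February – 10 September; the standard-time date in Miris Republic, February 27, 2033, is inside that window, so Miris Republic is at UTC+10:15.
15:00 UTC + 10h15m = 01:15 Miris Republic (rolling into the next day, 27 February 2033).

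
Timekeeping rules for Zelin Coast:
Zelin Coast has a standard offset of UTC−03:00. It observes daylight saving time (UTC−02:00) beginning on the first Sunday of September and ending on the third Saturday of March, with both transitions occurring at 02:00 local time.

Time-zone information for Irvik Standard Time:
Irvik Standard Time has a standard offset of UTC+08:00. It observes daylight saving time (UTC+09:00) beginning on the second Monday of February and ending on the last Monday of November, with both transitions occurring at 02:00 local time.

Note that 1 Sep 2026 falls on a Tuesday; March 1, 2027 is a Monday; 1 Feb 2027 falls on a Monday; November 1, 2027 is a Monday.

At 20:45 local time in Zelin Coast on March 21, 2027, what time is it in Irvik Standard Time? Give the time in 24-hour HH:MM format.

08:45

1 September 2026 is a Tuesday, so the first Sunday is September 6.
1 March 2027 is a Monday, so the first Saturday is March 6 and the third is March 20.
March 21, 2027 does not fall between 6 September 2026 and 20 March 2027, so daylight saving is not in effect and Zelin Coast is at UTC−03:00.
20:45 Zelin Coast + 3h = 23:45 UTC.
1 February 2027 is a Monday, so the first Monday is February 1 and the second is February 8.
1 November 2027 is a Monday, so Mondays fall on 1, 8, 15, 22, 29; the last is November 29.
At the standard offset (UTC+08:00), 23:45 UTC + 8h = 07:45 Irvik Standard Time standard time (rolling into the next day, 22 March 2027).
The standard-time date in Irvik Standard Time, March 22, 2027, falls between 8 February and 29 November, so daylight saving is in effect and Irvik Standard Time is at UTC+09:00.
23:45 UTC + 9h = 08:45 Irvik Standard Time (rolling into the next day, 22 March 2027).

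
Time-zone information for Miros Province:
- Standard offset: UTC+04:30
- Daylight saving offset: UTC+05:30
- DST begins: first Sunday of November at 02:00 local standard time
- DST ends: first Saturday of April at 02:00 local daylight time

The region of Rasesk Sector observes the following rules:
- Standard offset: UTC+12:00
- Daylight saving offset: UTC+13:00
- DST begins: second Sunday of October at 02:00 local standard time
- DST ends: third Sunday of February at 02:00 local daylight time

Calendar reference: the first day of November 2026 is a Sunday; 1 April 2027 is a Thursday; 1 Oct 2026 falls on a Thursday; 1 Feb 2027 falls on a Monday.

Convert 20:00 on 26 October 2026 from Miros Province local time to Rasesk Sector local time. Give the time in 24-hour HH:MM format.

04:30

1 November 2026 is a Sunday, so the first Sunday is November 1.
1 April 2027 is a Thursday, so the first Saturday is April 3.
26 October 2026 does not fall between 1 November 2026 and 3 April 2027, so daylight saving is not in effect and Miros Province is at UTC+04:30.
20:00 Miros Province − 4h30m = 15:30 UTC.
1 October 2026 is a Thursday, so the first Sunday is October 4 and the second is October 11.
1 February 2027 is a Monday, so the first Sunday is February 7 and the third is February 21.
At the standard offset (UTC+12:00), 15:30 UTC + 12h = 03:30 Rasesk Sector standard time (rolling into the next day, 27 October 2026).
The standard-time date in Rasesk Sector, 27 October 2026, lies within the daylight-saving period (11 October 2026 – 21 February 2027), so Rasesk Sector is on daylight time, UTC+13:00.
15:30 UTC + 13h = 04:30 Rasesk Sector (rolling into the next day, 27 October 2026).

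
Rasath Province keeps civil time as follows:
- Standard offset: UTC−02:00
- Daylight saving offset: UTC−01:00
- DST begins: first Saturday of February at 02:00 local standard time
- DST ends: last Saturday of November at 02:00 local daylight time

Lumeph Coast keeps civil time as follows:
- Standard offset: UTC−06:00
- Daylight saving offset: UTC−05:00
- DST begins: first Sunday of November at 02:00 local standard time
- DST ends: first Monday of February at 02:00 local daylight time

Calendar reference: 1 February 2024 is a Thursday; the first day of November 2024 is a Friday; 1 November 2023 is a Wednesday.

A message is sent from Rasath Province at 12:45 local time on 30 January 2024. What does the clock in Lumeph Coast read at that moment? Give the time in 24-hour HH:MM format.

09:45

1 February 2024 is a Thursday, so the first Saturday is February 3.
1 November 2024 is a Friday, so Saturdays fall on 2, 9, 16, 23, 30; the last is November 30.
30 January 2024 is outside the daylight-saving period (3 February – 30 November), so Rasath Province is on standard time, UTC−02:00.
12:45 Rasath Province + 2h = 14:45 UTC.
1 November 2023 is a Wednesday, so the first Sunday is November 5.
1 February 2024 is a Thursday, so the first Monday is February 5.
At the standard offset (UTC−06:00), 14:45 UTC − 6h = 08:45 Lumeph Coast standard time.
Daylight saving runs 5 November 2023 – 5 February 2024; the standard-time date in Lumeph Coast, 30 January 2024, is inside that window, so Lumeph Coast is at UTC−05:00.
14:45 UTC − 5h = 09:45 Lumeph Coast.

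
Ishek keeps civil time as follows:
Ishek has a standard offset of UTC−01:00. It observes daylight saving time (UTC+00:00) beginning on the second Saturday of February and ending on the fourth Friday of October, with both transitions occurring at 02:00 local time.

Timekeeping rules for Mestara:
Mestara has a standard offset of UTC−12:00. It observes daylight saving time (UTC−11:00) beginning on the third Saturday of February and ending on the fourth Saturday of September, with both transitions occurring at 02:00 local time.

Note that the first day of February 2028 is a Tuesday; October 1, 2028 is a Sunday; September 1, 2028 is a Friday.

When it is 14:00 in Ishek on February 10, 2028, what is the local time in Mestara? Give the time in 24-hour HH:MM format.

1 February 2028 is a Tuesday, so the first Saturday is February 5 and the second is February 12.
1 October 2028 is a Sunday, so the first Friday is October 6 and the fourth is October 27.
February 10, 2028 is outside the daylight-saving period (12 February – 27 October), so Ishek is on standard time, UTC−01:00.
14:00 Ishek + 1h = 15:00 UTC.
1 February 2028 is a Tuesday, so the first Saturday is February 5 and the third is February 19.
1 September 2028 is a Friday, so the first Saturday is September 2 and the fourth is September 23.
At the standard offset (UTC−12:00), 15:00 UTC − 12h = 03:00 Mestara standard time.
The standard-time date in Mestara, February 10, 2028, does not fall between 19 February and 23 September, so daylight saving is not in effect and Mestara is at UTC−12:00.
15:00 UTC − 12h = 03:00 Mestara.

03:00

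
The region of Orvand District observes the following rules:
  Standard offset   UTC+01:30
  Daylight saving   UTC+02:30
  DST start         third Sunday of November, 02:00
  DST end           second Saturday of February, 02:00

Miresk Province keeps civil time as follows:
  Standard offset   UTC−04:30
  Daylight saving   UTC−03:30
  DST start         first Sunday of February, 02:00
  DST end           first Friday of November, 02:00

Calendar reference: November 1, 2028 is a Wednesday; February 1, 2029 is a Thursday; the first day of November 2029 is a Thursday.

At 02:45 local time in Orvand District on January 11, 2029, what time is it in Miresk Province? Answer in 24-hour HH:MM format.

19:45

1 November 2028 is a Wednesday, so the first Sunday is November 5 and the third is November 19.
1 February 2029 is a Thursday, so the first Saturday is February 3 and the second is February 10.
January 11, 2029 lies within the daylight-saving period (19 November 2028 – 10 February 2029), so Orvand District is on daylight time, UTC+02:30.
02:45 Orvand District − 2h30m = 00:15 UTC.
1 February 2029 is a Thursday, so the first Sunday is February 4.
1 November 2029 is a Thursday, so the first Friday is November 2.
At the standard offset (UTC−04:30), 00:15 UTC − 4h30m = 19:45 Miresk Province standard time (rolling into the previous day, 10 January 2029).
Daylight saving runs 4 February – 2 November; the standard-time date in Miresk Province, January 10, 2029, is outside that window, so Miresk Province is on standard time at UTC−04:30.
00:15 UTC − 4h30m = 19:45 Miresk Province (rolling into the previous day, 10 January 2029).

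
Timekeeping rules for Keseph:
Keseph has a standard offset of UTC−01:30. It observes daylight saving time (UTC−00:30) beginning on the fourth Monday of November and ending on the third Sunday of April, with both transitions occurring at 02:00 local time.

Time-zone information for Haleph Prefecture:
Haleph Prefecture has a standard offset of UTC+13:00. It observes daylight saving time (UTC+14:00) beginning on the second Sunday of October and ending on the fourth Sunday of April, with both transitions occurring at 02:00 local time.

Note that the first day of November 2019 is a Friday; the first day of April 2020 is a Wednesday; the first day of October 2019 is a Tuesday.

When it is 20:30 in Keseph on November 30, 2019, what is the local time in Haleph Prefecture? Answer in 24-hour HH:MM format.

1 November 2019 is a Friday, so the first Monday is November 4 and the fourth is November 25.
1 April 2020 is a Wednesday, so the first Sunday is April 5 and the third is April 19.
November 30, 2019 falls between 25 November 2019 and 19 April 2020, so daylight saving is in effect and Keseph is at UTC−00:30.
20:30 Keseph + 0h30m = 21:00 UTC.
1 October 2019 is a Tuesday, so the first Sunday is October 6 and the second is October 13.
1 April 2020 is a Wednesday, so the first Sunday is April 5 and the fourth is April 26.
At the standard offset (UTC+13:00), 21:00 UTC + 13h = 10:00 Haleph Prefecture standard time (rolling into the next day, 1 December 2019).
The standard-time date in Haleph Prefecture, December 1, 2019, lies within the daylight-saving period (13 October 2019 – 26 April 2020), so Haleph Prefecture is on daylight time, UTC+14:00.
21:00 UTC + 14h = 11:00 Haleph Prefecture (rolling into the next day, 1 December 2019).

11:00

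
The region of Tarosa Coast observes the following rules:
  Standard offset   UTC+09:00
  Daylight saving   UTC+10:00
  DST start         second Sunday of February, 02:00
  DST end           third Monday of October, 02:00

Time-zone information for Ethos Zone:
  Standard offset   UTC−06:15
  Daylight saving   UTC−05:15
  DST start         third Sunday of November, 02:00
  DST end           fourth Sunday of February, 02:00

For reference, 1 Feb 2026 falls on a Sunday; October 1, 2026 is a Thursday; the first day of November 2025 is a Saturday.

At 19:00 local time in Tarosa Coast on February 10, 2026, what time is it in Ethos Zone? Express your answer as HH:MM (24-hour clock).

1 February 2026 is a Sunday, so the first Sunday is February 1 and the second is February 8.
1 October 2026 is a Thursday, so the first Monday is October 5 and the third is October 19.
February 10, 2026 lies within the daylight-saving period (8 February – 19 October), so Tarosa Coast is on daylight time, UTC+10:00.
19:00 Tarosa Coast − 10h = 09:00 UTC.
1 November 2025 is a Saturday, so the first Sunday is November 2 and the third is November 16.
1 February 2026 is a Sunday, so the first Sunday is February 1 and the fourth is February 22.
At the standard offset (UTC−06:15), 09:00 UTC − 6h15m = 02:45 Ethos Zone standard time.
The standard-time date in Ethos Zone, February 10, 2026, lies within the daylight-saving period (16 November 2025 – 22 February 2026), so Ethos Zone is on daylight time, UTC−05:15.
09:00 UTC − 5h15m = 03:45 Ethos Zone.

03:45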